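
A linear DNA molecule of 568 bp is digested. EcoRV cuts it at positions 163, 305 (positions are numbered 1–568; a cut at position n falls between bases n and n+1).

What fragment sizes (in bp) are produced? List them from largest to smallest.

Linear molecule, 2 cuts → 3 fragments:
  163 − 0 = 163 bp
  305 − 163 = 142 bp
  568 − 305 = 263 bp
Sorted largest to smallest: 263, 163, 142 bp.

263, 163, 142 bp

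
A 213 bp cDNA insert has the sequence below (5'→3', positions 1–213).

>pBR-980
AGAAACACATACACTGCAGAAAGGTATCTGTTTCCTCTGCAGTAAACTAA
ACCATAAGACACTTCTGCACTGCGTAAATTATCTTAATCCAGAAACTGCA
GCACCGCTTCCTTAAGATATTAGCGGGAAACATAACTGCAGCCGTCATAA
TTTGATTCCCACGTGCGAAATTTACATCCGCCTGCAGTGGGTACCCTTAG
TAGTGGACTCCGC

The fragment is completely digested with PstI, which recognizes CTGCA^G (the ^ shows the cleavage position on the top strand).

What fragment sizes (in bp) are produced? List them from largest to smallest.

59, 46, 40, 27, 23, 18 bp

PstI sites (CTGCAG) start at positions 14, 37, 96, 136, 182.
PstI cuts after base 5 of each site (before the last base), so after positions 18, 41, 100, 140, 186.
Linear molecule, 5 cuts → 6 fragments:
  1–18 → 18 bp
  19–41 → 23 bp
  42–100 → 59 bp
  101–140 → 40 bp
  141–186 → 46 bp
  187–213 → 27 bp
Sorted largest to smallest: 59, 46, 40, 27, 23, 18 bp.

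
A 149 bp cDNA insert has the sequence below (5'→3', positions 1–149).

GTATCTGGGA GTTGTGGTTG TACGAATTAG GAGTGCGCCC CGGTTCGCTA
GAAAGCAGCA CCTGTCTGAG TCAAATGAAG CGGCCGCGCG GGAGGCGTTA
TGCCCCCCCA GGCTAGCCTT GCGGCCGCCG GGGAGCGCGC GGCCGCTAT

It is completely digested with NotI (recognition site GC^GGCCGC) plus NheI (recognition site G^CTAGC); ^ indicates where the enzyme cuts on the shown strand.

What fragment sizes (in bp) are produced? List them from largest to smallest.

NotI sites (GCGGCCGC) start at positions 80, 121, 139.
NotI cuts after base 2 of each site, so after positions 81, 122, 140.
The NheI site (GCTAGC) starts at position 112.
NheI cuts after the first base of each site, so after position 112.
Combined cut positions: 81, 112, 122, 140.
Linear molecule, 4 cuts → 5 fragments:
  1–81 → 81 bp
  82–112 → 31 bp
  113–122 → 10 bp
  123–140 → 18 bp
  141–149 → 9 bp
Sorted largest to smallest: 81, 31, 18, 10, 9 bp.

81, 31, 18, 10, 9 bp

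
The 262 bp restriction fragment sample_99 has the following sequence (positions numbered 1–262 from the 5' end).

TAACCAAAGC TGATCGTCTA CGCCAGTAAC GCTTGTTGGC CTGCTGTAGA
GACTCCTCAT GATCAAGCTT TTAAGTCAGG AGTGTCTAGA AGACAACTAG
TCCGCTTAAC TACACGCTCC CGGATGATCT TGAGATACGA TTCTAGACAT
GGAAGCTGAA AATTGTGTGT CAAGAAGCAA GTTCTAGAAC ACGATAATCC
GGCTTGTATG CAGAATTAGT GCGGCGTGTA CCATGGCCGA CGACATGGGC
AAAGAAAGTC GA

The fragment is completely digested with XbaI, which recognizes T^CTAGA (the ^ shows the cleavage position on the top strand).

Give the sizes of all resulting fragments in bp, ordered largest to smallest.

85, 79, 57, 41 bp

XbaI sites (TCTAGA) start at positions 85, 142, 183.
XbaI cuts after the first base of each site, so after positions 85, 142, 183.
Linear molecule, 3 cuts → 4 fragments:
  1–85 → 85 bp
  86–142 → 57 bp
  143–183 → 41 bp
  184–262 → 79 bp
Sorted largest to smallest: 85, 79, 57, 41 bp.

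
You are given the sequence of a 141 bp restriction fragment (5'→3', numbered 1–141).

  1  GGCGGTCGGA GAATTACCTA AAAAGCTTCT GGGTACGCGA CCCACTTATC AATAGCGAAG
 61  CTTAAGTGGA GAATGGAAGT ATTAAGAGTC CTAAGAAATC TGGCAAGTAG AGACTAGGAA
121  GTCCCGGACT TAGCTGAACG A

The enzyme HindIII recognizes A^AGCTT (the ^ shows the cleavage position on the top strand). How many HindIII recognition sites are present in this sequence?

AAGCTT occurs starting at positions 23, 58.
HindIII cuts at 2 sites.

2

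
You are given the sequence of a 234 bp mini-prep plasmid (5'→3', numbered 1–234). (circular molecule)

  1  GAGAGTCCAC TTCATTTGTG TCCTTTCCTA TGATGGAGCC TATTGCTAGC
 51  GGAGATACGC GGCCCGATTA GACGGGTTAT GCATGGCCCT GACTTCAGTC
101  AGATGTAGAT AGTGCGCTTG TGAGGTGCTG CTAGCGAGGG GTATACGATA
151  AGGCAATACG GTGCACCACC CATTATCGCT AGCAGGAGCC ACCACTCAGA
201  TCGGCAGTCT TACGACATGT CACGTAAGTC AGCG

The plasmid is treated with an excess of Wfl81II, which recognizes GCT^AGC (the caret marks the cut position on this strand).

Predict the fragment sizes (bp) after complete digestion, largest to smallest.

Wfl81II sites (GCTAGC) start at positions 45, 130, 178.
Wfl81II cuts after base 3 of each site, so after positions 47, 132, 180.
Circular molecule, 3 cuts → 3 fragments:
  48–132 → 85 bp
  133–180 → 48 bp
  181–234 then 1–47 → 54 + 47 = 101 bp
Sorted largest to smallest: 101, 85, 48 bp.

101, 85, 48 bp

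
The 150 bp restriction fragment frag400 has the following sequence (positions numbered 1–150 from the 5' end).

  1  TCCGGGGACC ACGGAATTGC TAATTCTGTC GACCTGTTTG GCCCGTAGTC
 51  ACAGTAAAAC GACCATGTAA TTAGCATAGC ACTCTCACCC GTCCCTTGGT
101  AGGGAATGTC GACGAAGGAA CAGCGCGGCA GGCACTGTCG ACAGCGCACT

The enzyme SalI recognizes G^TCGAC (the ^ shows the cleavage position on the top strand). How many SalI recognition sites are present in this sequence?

GTCGAC occurs starting at positions 28, 108, 137.
SalI cuts at 3 sites.

3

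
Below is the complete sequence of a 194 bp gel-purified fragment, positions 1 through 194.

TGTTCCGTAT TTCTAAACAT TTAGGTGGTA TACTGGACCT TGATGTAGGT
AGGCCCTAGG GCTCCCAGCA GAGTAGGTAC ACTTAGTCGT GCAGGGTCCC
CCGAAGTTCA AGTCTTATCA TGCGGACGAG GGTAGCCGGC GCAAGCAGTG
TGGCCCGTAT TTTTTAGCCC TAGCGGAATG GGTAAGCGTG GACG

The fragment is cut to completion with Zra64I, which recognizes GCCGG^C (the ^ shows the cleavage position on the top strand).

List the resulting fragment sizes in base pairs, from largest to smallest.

139, 55 bp

The Zra64I site (GCCGGC) starts at position 135.
Zra64I cuts after base 5 of each site (before the last base), so after position 139.
Linear molecule, 1 cut → 2 fragments:
  1–139 → 139 bp
  140–194 → 55 bp
Sorted largest to smallest: 139, 55 bp.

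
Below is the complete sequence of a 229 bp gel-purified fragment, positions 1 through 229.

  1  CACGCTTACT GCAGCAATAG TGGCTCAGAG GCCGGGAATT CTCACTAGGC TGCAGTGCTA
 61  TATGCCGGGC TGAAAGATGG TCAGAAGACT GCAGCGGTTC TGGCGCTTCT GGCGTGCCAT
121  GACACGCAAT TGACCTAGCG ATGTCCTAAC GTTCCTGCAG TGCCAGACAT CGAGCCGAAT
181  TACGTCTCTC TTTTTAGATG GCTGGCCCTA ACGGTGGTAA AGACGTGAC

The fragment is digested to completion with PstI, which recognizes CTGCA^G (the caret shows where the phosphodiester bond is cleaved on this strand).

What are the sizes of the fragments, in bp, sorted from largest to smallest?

PstI sites (CTGCAG) start at positions 9, 50, 89, 155.
PstI cuts after base 5 of each site (before the last base), so after positions 13, 54, 93, 159.
Linear molecule, 4 cuts → 5 fragments:
  1–13 → 13 bp
  14–54 → 41 bp
  55–93 → 39 bp
  94–159 → 66 bp
  160–229 → 70 bp
Sorted largest to smallest: 70, 66, 41, 39, 13 bp.

70, 66, 41, 39, 13 bp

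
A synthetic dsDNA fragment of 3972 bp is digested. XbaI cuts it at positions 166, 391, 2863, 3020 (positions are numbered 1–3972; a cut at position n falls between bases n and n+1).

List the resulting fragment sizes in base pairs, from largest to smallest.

Linear molecule, 4 cuts → 5 fragments:
  166 − 0 = 166 bp
  391 − 166 = 225 bp
  2863 − 391 = 2472 bp
  3020 − 2863 = 157 bp
  3972 − 3020 = 952 bp
Sorted largest to smallest: 2472, 952, 225, 166, 157 bp.

2472, 952, 225, 166, 157 bp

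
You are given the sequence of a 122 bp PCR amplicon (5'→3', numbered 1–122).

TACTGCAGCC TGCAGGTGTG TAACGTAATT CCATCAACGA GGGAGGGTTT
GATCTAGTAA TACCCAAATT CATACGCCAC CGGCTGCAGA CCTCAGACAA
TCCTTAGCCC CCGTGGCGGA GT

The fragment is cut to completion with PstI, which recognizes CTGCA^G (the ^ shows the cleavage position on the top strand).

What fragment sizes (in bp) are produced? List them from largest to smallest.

74, 34, 7, 7 bp

PstI sites (CTGCAG) start at positions 3, 10, 84.
PstI cuts after base 5 of each site (before the last base), so after positions 7, 14, 88.
Linear molecule, 3 cuts → 4 fragments:
  1–7 → 7 bp
  8–14 → 7 bp
  15–88 → 74 bp
  89–122 → 34 bp
Sorted largest to smallest: 74, 34, 7, 7 bp.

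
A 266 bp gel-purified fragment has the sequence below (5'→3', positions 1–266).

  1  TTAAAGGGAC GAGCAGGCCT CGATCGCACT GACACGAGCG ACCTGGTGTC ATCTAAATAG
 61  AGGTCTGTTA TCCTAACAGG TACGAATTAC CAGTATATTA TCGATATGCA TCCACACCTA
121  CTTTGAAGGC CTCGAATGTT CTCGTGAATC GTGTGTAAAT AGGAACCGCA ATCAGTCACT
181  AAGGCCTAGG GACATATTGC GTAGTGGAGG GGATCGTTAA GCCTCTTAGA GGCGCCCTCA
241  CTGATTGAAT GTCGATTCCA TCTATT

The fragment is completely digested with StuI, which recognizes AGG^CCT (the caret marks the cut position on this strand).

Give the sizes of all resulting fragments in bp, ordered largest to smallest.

112, 82, 55, 17 bp

StuI sites (AGGCCT) start at positions 15, 127, 182.
StuI cuts after base 3 of each site, so after positions 17, 129, 184.
Linear molecule, 3 cuts → 4 fragments:
  1–17 → 17 bp
  18–129 → 112 bp
  130–184 → 55 bp
  185–266 → 82 bp
Sorted largest to smallest: 112, 82, 55, 17 bp.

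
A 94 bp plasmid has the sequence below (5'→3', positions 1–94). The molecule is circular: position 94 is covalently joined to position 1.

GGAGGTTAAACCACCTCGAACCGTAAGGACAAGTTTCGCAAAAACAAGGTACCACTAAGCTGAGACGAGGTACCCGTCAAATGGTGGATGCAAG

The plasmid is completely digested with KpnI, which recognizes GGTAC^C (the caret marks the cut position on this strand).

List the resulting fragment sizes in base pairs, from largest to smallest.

73, 21 bp

KpnI sites (GGTACC) start at positions 48, 69.
KpnI cuts after base 5 of each site (before the last base), so after positions 52, 73.
Circular molecule, 2 cuts → 2 fragments:
  53–73 → 21 bp
  74–94 then 1–52 → 21 + 52 = 73 bp
Sorted largest to smallest: 73, 21 bp.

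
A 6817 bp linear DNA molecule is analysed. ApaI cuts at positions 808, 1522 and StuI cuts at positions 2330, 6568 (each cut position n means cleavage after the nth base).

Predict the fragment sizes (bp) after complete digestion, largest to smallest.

Combined cut positions (sorted): 808, 1522, 2330, 6568.
Linear molecule, 4 cuts → 5 fragments:
  808 − 0 = 808 bp
  1522 − 808 = 714 bp
  2330 − 1522 = 808 bp
  6568 − 2330 = 4238 bp
  6817 − 6568 = 249 bp
Sorted largest to smallest: 4238, 808, 808, 714, 249 bp.

4238, 808, 808, 714, 249 bp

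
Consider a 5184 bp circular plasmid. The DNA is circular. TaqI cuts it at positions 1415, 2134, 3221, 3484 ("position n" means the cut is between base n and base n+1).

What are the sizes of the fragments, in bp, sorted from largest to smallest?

Circular molecule, 4 cuts → 4 fragments:
  2134 − 1415 = 719 bp
  3221 − 2134 = 1087 bp
  3484 − 3221 = 263 bp
  wrap: 5184 − 3484 + 1415 = 3115 bp
Sorted largest to smallest: 3115, 1087, 719, 263 bp.

3115, 1087, 719, 263 bp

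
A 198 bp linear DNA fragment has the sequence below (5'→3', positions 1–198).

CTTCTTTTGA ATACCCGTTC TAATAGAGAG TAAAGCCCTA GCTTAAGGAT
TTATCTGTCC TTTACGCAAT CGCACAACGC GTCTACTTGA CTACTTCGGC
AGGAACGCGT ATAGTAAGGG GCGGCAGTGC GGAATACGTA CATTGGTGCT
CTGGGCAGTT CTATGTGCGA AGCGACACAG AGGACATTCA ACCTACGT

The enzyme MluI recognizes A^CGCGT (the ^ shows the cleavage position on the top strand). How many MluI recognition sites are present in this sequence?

ACGCGT occurs starting at positions 77, 105.
MluI cuts at 2 sites.

2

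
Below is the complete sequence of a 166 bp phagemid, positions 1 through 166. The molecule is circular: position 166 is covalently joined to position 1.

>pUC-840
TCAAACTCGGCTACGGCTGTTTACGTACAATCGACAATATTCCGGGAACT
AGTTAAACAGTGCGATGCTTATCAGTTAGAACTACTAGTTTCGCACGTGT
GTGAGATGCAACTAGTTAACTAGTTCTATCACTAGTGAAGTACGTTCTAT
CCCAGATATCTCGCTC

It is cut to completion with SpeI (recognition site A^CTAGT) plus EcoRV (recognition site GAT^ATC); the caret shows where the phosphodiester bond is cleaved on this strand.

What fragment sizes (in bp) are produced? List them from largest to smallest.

SpeI sites (ACTAGT) start at positions 48, 84, 111, 119, 131.
SpeI cuts after the first base of each site, so after positions 48, 84, 111, 119, 131.
The EcoRV site (GATATC) starts at position 155.
EcoRV cuts after base 3 of each site, so after position 157.
Combined cut positions: 48, 84, 111, 119, 131, 157.
Circular molecule, 6 cuts → 6 fragments:
  49–84 → 36 bp
  85–111 → 27 bp
  112–119 → 8 bp
  120–131 → 12 bp
  132–157 → 26 bp
  158–166 then 1–48 → 9 + 48 = 57 bp
Sorted largest to smallest: 57, 36, 27, 26, 12, 8 bp.

57, 36, 27, 26, 12, 8 bp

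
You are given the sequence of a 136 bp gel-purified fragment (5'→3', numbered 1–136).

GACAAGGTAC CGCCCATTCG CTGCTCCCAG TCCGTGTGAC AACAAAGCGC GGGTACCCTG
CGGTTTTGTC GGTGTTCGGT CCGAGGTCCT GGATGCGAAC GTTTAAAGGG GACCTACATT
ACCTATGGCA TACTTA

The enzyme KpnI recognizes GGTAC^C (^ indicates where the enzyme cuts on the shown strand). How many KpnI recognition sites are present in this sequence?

2

GGTACC occurs starting at positions 6, 52.
KpnI cuts at 2 sites.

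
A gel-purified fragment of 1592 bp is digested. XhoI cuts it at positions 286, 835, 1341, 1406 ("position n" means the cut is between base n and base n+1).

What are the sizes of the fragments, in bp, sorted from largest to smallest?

Linear molecule, 4 cuts → 5 fragments:
  286 − 0 = 286 bp
  835 − 286 = 549 bp
  1341 − 835 = 506 bp
  1406 − 1341 = 65 bp
  1592 − 1406 = 186 bp
Sorted largest to smallest: 549, 506, 286, 186, 65 bp.

549, 506, 286, 186, 65 bp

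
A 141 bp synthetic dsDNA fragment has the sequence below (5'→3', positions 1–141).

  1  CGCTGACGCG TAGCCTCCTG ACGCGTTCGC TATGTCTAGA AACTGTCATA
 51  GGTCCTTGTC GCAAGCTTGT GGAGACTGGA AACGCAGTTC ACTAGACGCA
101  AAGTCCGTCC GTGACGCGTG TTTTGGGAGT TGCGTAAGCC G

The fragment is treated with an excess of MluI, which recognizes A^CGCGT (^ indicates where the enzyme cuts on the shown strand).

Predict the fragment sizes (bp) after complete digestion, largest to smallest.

MluI sites (ACGCGT) start at positions 6, 21, 114.
MluI cuts after the first base of each site, so after positions 6, 21, 114.
Linear molecule, 3 cuts → 4 fragments:
  1–6 → 6 bp
  7–21 → 15 bp
  22–114 → 93 bp
  115–141 → 27 bp
Sorted largest to smallest: 93, 27, 15, 6 bp.

93, 27, 15, 6 bp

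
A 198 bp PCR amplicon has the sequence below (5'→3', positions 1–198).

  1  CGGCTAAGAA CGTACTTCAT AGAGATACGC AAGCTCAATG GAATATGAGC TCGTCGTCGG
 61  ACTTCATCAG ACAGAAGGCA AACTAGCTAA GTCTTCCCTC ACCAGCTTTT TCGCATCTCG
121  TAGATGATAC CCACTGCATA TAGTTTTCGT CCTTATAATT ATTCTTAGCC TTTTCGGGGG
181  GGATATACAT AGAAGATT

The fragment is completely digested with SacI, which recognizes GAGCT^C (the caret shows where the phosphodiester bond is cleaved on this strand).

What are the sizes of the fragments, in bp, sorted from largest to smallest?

The SacI site (GAGCTC) starts at position 47.
SacI cuts after base 5 of each site (before the last base), so after position 51.
Linear molecule, 1 cut → 2 fragments:
  1–51 → 51 bp
  52–198 → 147 bp
Sorted largest to smallest: 147, 51 bp.

147, 51 bp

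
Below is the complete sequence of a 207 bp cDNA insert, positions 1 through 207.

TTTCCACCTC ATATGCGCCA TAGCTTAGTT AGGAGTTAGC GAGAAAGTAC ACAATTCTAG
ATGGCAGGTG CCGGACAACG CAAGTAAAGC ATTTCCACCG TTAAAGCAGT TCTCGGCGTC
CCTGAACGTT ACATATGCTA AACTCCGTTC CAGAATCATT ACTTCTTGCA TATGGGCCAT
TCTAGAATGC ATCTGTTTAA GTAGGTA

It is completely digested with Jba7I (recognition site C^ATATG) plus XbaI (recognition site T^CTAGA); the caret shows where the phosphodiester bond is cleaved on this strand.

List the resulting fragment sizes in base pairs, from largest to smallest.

Jba7I sites (CATATG) start at positions 10, 132, 169.
Jba7I cuts after the first base of each site, so after positions 10, 132, 169.
XbaI sites (TCTAGA) start at positions 56, 181.
XbaI cuts after the first base of each site, so after positions 56, 181.
Combined cut positions: 10, 56, 132, 169, 181.
Linear molecule, 5 cuts → 6 fragments:
  1–10 → 10 bp
  11–56 → 46 bp
  57–132 → 76 bp
  133–169 → 37 bp
  170–181 → 12 bp
  182–207 → 26 bp
Sorted largest to smallest: 76, 46, 37, 26, 12, 10 bp.

76, 46, 37, 26, 12, 10 bp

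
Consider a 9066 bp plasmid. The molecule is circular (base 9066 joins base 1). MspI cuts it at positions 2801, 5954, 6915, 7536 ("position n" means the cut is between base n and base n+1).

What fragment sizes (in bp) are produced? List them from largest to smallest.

Circular molecule, 4 cuts → 4 fragments:
  5954 − 2801 = 3153 bp
  6915 − 5954 = 961 bp
  7536 − 6915 = 621 bp
  wrap: 9066 − 7536 + 2801 = 4331 bp
Sorted largest to smallest: 4331, 3153, 961, 621 bp.

4331, 3153, 961, 621 bp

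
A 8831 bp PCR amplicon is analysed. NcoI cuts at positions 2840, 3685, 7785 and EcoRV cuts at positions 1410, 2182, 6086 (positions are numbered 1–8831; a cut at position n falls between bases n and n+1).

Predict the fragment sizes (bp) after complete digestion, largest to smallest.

Combined cut positions (sorted): 1410, 2182, 2840, 3685, 6086, 7785.
Linear molecule, 6 cuts → 7 fragments:
  1410 − 0 = 1410 bp
  2182 − 1410 = 772 bp
  2840 − 2182 = 658 bp
  3685 − 2840 = 845 bp
  6086 − 3685 = 2401 bp
  7785 − 6086 = 1699 bp
  8831 − 7785 = 1046 bp
Sorted largest to smallest: 2401, 1699, 1410, 1046, 845, 772, 658 bp.

2401, 1699, 1410, 1046, 845, 772, 658 bp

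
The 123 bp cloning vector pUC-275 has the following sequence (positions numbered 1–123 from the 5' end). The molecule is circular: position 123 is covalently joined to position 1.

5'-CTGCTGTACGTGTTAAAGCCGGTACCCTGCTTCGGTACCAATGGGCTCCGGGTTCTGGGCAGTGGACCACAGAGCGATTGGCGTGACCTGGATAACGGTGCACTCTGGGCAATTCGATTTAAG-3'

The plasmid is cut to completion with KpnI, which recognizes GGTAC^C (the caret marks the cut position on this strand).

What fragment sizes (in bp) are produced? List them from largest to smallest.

KpnI sites (GGTACC) start at positions 21, 34.
KpnI cuts after base 5 of each site (before the last base), so after positions 25, 38.
Circular molecule, 2 cuts → 2 fragments:
  26–38 → 13 bp
  39–123 then 1–25 → 85 + 25 = 110 bp
Sorted largest to smallest: 110, 13 bp.

110, 13 bp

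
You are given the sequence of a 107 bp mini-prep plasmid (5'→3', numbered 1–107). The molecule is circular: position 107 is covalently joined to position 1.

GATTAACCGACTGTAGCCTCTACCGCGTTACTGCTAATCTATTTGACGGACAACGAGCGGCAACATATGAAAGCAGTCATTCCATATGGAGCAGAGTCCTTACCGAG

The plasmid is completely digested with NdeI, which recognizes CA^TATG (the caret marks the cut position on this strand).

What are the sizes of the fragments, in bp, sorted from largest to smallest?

88, 19 bp

NdeI sites (CATATG) start at positions 64, 83.
NdeI cuts after base 2 of each site, so after positions 65, 84.
Circular molecule, 2 cuts → 2 fragments:
  66–84 → 19 bp
  85–107 then 1–65 → 23 + 65 = 88 bp
Sorted largest to smallest: 88, 19 bp.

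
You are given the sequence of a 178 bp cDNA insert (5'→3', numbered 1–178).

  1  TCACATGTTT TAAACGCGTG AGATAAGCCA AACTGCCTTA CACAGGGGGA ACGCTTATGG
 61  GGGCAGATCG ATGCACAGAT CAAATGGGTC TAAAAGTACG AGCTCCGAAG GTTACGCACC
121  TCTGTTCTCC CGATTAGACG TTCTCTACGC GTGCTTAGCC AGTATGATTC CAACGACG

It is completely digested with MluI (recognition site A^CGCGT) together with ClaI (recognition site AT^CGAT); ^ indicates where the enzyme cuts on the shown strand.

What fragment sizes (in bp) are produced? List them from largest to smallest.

79, 54, 31, 14 bp

MluI sites (ACGCGT) start at positions 14, 147.
MluI cuts after the first base of each site, so after positions 14, 147.
The ClaI site (ATCGAT) starts at position 67.
ClaI cuts after base 2 of each site, so after position 68.
Combined cut positions: 14, 68, 147.
Linear molecule, 3 cuts → 4 fragments:
  1–14 → 14 bp
  15–68 → 54 bp
  69–147 → 79 bp
  148–178 → 31 bp
Sorted largest to smallest: 79, 54, 31, 14 bp.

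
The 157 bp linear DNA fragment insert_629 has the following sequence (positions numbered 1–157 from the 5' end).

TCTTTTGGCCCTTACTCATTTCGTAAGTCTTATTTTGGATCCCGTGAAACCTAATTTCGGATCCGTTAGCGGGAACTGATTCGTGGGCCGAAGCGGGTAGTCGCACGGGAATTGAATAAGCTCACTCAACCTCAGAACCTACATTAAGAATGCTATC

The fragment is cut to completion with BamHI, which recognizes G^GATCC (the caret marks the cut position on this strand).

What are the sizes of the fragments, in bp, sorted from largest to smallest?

BamHI sites (GGATCC) start at positions 37, 59.
BamHI cuts after the first base of each site, so after positions 37, 59.
Linear molecule, 2 cuts → 3 fragments:
  1–37 → 37 bp
  38–59 → 22 bp
  60–157 → 98 bp
Sorted largest to smallest: 98, 37, 22 bp.

98, 37, 22 bp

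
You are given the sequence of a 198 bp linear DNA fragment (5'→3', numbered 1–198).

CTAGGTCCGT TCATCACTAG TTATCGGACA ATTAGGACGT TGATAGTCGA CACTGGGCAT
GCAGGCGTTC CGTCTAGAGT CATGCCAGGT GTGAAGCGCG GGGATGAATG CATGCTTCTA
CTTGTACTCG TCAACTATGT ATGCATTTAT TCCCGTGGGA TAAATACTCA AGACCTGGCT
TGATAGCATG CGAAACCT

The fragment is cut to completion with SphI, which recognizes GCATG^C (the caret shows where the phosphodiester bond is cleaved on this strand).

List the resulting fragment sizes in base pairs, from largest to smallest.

76, 61, 53, 8 bp

SphI sites (GCATGC) start at positions 57, 110, 186.
SphI cuts after base 5 of each site (before the last base), so after positions 61, 114, 190.
Linear molecule, 3 cuts → 4 fragments:
  1–61 → 61 bp
  62–114 → 53 bp
  115–190 → 76 bp
  191–198 → 8 bp
Sorted largest to smallest: 76, 61, 53, 8 bp.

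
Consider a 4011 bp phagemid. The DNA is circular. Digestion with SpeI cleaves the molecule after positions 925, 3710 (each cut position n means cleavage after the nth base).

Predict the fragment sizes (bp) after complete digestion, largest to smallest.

Circular molecule, 2 cuts → 2 fragments:
  3710 − 925 = 2785 bp
  wrap: 4011 − 3710 + 925 = 1226 bp
Sorted largest to smallest: 2785, 1226 bp.

2785, 1226 bp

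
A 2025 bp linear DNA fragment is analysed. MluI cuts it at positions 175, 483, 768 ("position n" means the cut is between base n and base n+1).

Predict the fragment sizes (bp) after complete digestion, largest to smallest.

1257, 308, 285, 175 bp

Linear molecule, 3 cuts → 4 fragments:
  175 − 0 = 175 bp
  483 − 175 = 308 bp
  768 − 483 = 285 bp
  2025 − 768 = 1257 bp
Sorted largest to smallest: 1257, 308, 285, 175 bp.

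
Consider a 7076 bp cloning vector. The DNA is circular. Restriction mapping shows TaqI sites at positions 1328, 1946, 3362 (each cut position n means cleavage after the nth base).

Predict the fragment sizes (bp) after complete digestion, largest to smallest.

Circular molecule, 3 cuts → 3 fragments:
  1946 − 1328 = 618 bp
  3362 − 1946 = 1416 bp
  wrap: 7076 − 3362 + 1328 = 5042 bp
Sorted largest to smallest: 5042, 1416, 618 bp.

5042, 1416, 618 bp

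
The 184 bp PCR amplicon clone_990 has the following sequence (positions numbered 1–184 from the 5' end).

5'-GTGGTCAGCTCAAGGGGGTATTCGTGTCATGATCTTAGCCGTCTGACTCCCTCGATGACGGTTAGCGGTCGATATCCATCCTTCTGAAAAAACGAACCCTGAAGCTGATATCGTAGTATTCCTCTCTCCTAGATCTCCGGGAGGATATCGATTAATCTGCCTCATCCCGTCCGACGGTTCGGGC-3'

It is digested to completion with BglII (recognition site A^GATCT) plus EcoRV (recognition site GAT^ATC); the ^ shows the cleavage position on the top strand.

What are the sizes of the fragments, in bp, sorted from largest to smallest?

73, 38, 36, 22, 15 bp

The BglII site (AGATCT) starts at position 131.
BglII cuts after the first base of each site, so after position 131.
EcoRV sites (GATATC) start at positions 71, 107, 144.
EcoRV cuts after base 3 of each site, so after positions 73, 109, 146.
Combined cut positions: 73, 109, 131, 146.
Linear molecule, 4 cuts → 5 fragments:
  1–73 → 73 bp
  74–109 → 36 bp
  110–131 → 22 bp
  132–146 → 15 bp
  147–184 → 38 bp
Sorted largest to smallest: 73, 38, 36, 22, 15 bp.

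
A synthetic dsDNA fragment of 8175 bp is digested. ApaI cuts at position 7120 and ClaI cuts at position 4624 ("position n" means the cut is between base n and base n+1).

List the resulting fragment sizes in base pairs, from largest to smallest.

4624, 2496, 1055 bp

Combined cut positions (sorted): 4624, 7120.
Linear molecule, 2 cuts → 3 fragments:
  4624 − 0 = 4624 bp
  7120 − 4624 = 2496 bp
  8175 − 7120 = 1055 bp
Sorted largest to smallest: 4624, 2496, 1055 bp.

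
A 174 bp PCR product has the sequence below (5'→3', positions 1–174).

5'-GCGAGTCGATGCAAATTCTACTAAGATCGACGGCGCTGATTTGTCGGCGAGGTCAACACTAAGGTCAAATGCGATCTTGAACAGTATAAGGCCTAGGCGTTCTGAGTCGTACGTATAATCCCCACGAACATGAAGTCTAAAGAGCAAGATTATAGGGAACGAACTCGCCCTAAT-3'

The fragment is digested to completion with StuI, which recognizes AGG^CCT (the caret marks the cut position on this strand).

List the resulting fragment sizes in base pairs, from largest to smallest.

91, 83 bp

The StuI site (AGGCCT) starts at position 89.
StuI cuts after base 3 of each site, so after position 91.
Linear molecule, 1 cut → 2 fragments:
  1–91 → 91 bp
  92–174 → 83 bp
Sorted largest to smallest: 91, 83 bp.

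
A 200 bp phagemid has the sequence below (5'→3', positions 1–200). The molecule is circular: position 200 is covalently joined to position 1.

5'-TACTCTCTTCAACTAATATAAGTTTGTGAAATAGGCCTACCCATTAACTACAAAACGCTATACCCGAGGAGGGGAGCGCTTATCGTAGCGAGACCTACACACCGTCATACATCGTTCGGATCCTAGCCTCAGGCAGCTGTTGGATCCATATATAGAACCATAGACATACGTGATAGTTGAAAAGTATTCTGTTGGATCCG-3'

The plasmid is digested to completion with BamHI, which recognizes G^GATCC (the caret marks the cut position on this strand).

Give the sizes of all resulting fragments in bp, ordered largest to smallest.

124, 52, 24 bp

BamHI sites (GGATCC) start at positions 118, 142, 194.
BamHI cuts after the first base of each site, so after positions 118, 142, 194.
Circular molecule, 3 cuts → 3 fragments:
  119–142 → 24 bp
  143–194 → 52 bp
  195–200 then 1–118 → 6 + 118 = 124 bp
Sorted largest to smallest: 124, 52, 24 bp.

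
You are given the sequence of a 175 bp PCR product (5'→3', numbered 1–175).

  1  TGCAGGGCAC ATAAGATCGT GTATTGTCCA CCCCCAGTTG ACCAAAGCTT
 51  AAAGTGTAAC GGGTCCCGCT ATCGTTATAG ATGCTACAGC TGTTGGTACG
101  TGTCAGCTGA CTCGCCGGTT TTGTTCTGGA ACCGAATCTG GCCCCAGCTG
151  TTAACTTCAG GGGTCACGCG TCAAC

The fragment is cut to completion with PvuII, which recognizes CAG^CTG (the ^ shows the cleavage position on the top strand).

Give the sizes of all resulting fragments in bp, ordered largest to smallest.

PvuII sites (CAGCTG) start at positions 87, 104, 145.
PvuII cuts after base 3 of each site, so after positions 89, 106, 147.
Linear molecule, 3 cuts → 4 fragments:
  1–89 → 89 bp
  90–106 → 17 bp
  107–147 → 41 bp
  148–175 → 28 bp
Sorted largest to smallest: 89, 41, 28, 17 bp.

89, 41, 28, 17 bp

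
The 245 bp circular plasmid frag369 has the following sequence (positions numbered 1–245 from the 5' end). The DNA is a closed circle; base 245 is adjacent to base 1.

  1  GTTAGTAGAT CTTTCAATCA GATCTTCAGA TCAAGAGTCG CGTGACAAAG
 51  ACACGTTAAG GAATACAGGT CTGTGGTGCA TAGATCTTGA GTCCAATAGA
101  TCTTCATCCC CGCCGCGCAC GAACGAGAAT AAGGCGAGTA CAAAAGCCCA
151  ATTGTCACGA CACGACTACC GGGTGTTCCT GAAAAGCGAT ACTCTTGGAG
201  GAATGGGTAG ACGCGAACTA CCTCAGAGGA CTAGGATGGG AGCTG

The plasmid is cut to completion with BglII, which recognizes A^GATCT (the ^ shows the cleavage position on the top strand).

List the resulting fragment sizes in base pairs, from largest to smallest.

154, 62, 16, 13 bp

BglII sites (AGATCT) start at positions 7, 20, 82, 98.
BglII cuts after the first base of each site, so after positions 7, 20, 82, 98.
Circular molecule, 4 cuts → 4 fragments:
  8–20 → 13 bp
  21–82 → 62 bp
  83–98 → 16 bp
  99–245 then 1–7 → 147 + 7 = 154 bp
Sorted largest to smallest: 154, 62, 16, 13 bp.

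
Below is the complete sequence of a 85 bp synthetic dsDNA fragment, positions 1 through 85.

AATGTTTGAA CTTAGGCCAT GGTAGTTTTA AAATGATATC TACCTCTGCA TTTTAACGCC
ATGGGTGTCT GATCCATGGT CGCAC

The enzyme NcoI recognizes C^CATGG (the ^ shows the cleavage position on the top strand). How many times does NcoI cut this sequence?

CCATGG occurs starting at positions 17, 59, 74.
NcoI cuts at 3 sites.

3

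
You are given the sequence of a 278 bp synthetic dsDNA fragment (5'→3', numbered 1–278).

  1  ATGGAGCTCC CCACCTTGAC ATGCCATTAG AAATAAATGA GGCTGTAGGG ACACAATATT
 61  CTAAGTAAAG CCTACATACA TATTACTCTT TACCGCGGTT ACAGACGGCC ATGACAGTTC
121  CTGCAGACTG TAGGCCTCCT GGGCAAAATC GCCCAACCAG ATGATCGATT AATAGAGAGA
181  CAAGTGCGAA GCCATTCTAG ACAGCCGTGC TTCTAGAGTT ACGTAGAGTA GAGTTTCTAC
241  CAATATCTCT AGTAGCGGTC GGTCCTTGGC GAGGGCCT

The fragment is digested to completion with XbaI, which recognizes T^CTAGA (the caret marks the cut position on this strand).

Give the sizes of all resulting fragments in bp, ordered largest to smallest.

196, 66, 16 bp

XbaI sites (TCTAGA) start at positions 196, 212.
XbaI cuts after the first base of each site, so after positions 196, 212.
Linear molecule, 2 cuts → 3 fragments:
  1–196 → 196 bp
  197–212 → 16 bp
  213–278 → 66 bp
Sorted largest to smallest: 196, 66, 16 bp.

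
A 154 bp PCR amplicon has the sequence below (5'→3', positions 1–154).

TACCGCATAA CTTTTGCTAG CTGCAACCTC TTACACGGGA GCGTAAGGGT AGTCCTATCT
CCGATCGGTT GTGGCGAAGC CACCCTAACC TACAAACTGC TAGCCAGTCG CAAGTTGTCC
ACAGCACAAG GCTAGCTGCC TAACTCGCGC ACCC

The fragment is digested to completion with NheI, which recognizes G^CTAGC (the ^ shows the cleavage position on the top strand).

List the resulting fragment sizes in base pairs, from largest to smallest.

83, 32, 23, 16 bp

NheI sites (GCTAGC) start at positions 16, 99, 131.
NheI cuts after the first base of each site, so after positions 16, 99, 131.
Linear molecule, 3 cuts → 4 fragments:
  1–16 → 16 bp
  17–99 → 83 bp
  100–131 → 32 bp
  132–154 → 23 bp
Sorted largest to smallest: 83, 32, 23, 16 bp.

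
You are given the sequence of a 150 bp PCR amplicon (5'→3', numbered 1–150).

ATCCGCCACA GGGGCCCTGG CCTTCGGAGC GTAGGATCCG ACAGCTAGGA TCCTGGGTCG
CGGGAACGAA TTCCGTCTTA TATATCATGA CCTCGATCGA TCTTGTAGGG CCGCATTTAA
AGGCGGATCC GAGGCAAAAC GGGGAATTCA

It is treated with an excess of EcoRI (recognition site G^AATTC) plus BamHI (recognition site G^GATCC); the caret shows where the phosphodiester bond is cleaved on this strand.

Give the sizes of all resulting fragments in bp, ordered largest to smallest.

57, 34, 20, 19, 14, 6 bp

EcoRI sites (GAATTC) start at positions 68, 144.
EcoRI cuts after the first base of each site, so after positions 68, 144.
BamHI sites (GGATCC) start at positions 34, 48, 125.
BamHI cuts after the first base of each site, so after positions 34, 48, 125.
Combined cut positions: 34, 48, 68, 125, 144.
Linear molecule, 5 cuts → 6 fragments:
  1–34 → 34 bp
  35–48 → 14 bp
  49–68 → 20 bp
  69–125 → 57 bp
  126–144 → 19 bp
  145–150 → 6 bp
Sorted largest to smallest: 57, 34, 20, 19, 14, 6 bp.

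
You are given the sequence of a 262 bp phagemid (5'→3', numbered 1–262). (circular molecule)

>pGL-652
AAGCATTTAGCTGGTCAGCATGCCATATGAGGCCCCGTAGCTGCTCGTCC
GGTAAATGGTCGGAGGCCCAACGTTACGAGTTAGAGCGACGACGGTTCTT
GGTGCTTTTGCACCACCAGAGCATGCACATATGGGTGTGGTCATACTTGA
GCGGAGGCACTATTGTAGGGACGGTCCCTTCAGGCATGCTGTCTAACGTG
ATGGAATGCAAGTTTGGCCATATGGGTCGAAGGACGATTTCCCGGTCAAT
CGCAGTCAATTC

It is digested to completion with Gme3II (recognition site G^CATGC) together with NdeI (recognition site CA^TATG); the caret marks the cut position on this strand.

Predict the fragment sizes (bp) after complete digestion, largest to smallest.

Gme3II sites (GCATGC) start at positions 18, 121, 184.
Gme3II cuts after the first base of each site, so after positions 18, 121, 184.
NdeI sites (CATATG) start at positions 24, 128, 219.
NdeI cuts after base 2 of each site, so after positions 25, 129, 220.
Combined cut positions: 18, 25, 121, 129, 184, 220.
Circular molecule, 6 cuts → 6 fragments:
  19–25 → 7 bp
  26–121 → 96 bp
  122–129 → 8 bp
  130–184 → 55 bp
  185–220 → 36 bp
  221–262 then 1–18 → 42 + 18 = 60 bp
Sorted largest to smallest: 96, 60, 55, 36, 8, 7 bp.

96, 60, 55, 36, 8, 7 bp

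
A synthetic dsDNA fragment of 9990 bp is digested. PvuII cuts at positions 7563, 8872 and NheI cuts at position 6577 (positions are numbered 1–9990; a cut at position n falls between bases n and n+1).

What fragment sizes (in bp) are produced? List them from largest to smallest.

6577, 1309, 1118, 986 bp

Combined cut positions (sorted): 6577, 7563, 8872.
Linear molecule, 3 cuts → 4 fragments:
  6577 − 0 = 6577 bp
  7563 − 6577 = 986 bp
  8872 − 7563 = 1309 bp
  9990 − 8872 = 1118 bp
Sorted largest to smallest: 6577, 1309, 1118, 986 bp.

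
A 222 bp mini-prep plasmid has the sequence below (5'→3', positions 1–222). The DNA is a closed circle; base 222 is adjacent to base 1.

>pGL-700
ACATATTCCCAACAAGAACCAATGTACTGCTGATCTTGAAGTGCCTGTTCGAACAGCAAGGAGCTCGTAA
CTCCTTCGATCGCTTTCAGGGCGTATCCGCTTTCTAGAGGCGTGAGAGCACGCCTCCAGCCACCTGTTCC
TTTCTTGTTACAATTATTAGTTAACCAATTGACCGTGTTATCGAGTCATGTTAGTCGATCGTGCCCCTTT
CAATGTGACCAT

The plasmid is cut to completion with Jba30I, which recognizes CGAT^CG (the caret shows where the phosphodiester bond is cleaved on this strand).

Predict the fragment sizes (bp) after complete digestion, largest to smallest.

119, 103 bp

Jba30I sites (CGATCG) start at positions 77, 196.
Jba30I cuts after base 4 of each site, so after positions 80, 199.
Circular molecule, 2 cuts → 2 fragments:
  81–199 → 119 bp
  200–222 then 1–80 → 23 + 80 = 103 bp
Sorted largest to smallest: 119, 103 bp.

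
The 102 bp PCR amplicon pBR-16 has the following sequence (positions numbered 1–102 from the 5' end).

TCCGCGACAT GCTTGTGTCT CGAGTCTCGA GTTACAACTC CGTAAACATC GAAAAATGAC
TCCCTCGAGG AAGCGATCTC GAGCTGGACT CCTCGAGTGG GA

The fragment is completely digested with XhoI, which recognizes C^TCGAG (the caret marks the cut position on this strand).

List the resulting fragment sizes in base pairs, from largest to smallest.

38, 19, 14, 14, 10, 7 bp

XhoI sites (CTCGAG) start at positions 19, 26, 64, 78, 92.
XhoI cuts after the first base of each site, so after positions 19, 26, 64, 78, 92.
Linear molecule, 5 cuts → 6 fragments:
  1–19 → 19 bp
  20–26 → 7 bp
  27–64 → 38 bp
  65–78 → 14 bp
  79–92 → 14 bp
  93–102 → 10 bp
Sorted largest to smallest: 38, 19, 14, 14, 10, 7 bp.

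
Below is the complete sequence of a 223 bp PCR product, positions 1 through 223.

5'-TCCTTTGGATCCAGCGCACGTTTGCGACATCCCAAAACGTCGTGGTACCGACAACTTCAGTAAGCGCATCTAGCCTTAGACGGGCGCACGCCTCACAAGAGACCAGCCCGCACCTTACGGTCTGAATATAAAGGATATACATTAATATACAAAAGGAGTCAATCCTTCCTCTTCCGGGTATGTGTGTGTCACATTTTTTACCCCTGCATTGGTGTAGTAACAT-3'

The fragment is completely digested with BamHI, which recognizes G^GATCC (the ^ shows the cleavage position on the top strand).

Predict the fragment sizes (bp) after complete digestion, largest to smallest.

216, 7 bp

The BamHI site (GGATCC) starts at position 7.
BamHI cuts after the first base of each site, so after position 7.
Linear molecule, 1 cut → 2 fragments:
  1–7 → 7 bp
  8–223 → 216 bp
Sorted largest to smallest: 216, 7 bp.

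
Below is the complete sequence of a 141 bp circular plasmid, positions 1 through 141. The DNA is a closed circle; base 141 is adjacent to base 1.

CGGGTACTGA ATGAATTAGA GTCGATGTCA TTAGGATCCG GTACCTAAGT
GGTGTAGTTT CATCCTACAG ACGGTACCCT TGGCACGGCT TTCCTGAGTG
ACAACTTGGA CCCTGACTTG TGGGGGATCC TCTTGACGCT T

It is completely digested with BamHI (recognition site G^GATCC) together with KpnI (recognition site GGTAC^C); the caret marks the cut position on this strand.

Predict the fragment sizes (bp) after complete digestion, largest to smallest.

BamHI sites (GGATCC) start at positions 34, 125.
BamHI cuts after the first base of each site, so after positions 34, 125.
KpnI sites (GGTACC) start at positions 40, 73.
KpnI cuts after base 5 of each site (before the last base), so after positions 44, 77.
Combined cut positions: 34, 44, 77, 125.
Circular molecule, 4 cuts → 4 fragments:
  35–44 → 10 bp
  45–77 → 33 bp
  78–125 → 48 bp
  126–141 then 1–34 → 16 + 34 = 50 bp
Sorted largest to smallest: 50, 48, 33, 10 bp.

50, 48, 33, 10 bp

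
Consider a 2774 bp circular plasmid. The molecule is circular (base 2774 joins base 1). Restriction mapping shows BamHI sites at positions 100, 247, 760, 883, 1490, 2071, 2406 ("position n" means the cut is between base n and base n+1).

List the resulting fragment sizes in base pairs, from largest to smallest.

607, 581, 513, 468, 335, 147, 123 bp

Circular molecule, 7 cuts → 7 fragments:
  247 − 100 = 147 bp
  760 − 247 = 513 bp
  883 − 760 = 123 bp
  1490 − 883 = 607 bp
  2071 − 1490 = 581 bp
  2406 − 2071 = 335 bp
  wrap: 2774 − 2406 + 100 = 468 bp
Sorted largest to smallest: 607, 581, 513, 468, 335, 147, 123 bp.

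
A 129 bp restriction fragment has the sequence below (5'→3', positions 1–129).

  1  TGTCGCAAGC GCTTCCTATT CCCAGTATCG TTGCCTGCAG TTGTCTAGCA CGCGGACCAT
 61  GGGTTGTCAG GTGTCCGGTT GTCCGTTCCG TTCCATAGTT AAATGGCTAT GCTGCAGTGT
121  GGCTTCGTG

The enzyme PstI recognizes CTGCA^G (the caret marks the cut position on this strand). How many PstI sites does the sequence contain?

CTGCAG occurs starting at positions 35, 112.
PstI cuts at 2 sites.

2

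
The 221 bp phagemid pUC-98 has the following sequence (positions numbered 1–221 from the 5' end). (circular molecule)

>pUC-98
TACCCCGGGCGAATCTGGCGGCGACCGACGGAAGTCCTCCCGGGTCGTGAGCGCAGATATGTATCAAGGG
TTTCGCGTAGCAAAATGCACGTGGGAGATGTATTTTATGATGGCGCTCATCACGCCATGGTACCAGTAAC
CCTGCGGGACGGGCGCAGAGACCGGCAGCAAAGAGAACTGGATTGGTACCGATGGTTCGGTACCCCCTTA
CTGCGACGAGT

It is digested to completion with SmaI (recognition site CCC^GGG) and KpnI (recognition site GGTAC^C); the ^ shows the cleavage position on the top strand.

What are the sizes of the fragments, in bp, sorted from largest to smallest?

92, 56, 35, 24, 14 bp

SmaI sites (CCCGGG) start at positions 4, 39.
SmaI cuts after base 3 of each site, so after positions 6, 41.
KpnI sites (GGTACC) start at positions 129, 185, 199.
KpnI cuts after base 5 of each site (before the last base), so after positions 133, 189, 203.
Combined cut positions: 6, 41, 133, 189, 203.
Circular molecule, 5 cuts → 5 fragments:
  7–41 → 35 bp
  42–133 → 92 bp
  134–189 → 56 bp
  190–203 → 14 bp
  204–221 then 1–6 → 18 + 6 = 24 bp
Sorted largest to smallest: 92, 56, 35, 24, 14 bp.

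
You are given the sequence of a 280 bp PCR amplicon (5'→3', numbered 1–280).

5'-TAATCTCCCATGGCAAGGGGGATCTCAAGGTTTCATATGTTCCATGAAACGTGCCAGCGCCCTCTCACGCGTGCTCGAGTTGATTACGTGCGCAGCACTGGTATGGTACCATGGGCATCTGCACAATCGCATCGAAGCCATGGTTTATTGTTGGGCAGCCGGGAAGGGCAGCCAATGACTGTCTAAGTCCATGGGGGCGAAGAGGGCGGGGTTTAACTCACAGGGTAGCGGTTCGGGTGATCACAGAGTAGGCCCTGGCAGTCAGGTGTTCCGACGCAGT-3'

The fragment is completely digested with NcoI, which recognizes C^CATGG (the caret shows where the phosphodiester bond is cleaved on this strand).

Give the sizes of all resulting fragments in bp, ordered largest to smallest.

NcoI sites (CCATGG) start at positions 8, 109, 138, 189.
NcoI cuts after the first base of each site, so after positions 8, 109, 138, 189.
Linear molecule, 4 cuts → 5 fragments:
  1–8 → 8 bp
  9–109 → 101 bp
  110–138 → 29 bp
  139–189 → 51 bp
  190–280 → 91 bp
Sorted largest to smallest: 101, 91, 51, 29, 8 bp.

101, 91, 51, 29, 8 bp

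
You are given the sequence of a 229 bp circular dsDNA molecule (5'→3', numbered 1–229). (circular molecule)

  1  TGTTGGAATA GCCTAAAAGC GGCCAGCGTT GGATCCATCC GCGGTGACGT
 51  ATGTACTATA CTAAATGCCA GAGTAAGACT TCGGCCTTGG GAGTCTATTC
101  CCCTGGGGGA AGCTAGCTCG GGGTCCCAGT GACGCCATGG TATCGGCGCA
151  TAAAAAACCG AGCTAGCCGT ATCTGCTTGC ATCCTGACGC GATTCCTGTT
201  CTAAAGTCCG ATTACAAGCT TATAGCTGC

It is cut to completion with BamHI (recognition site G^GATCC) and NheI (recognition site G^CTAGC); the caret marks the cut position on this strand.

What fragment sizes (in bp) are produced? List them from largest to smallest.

The BamHI site (GGATCC) starts at position 31.
BamHI cuts after the first base of each site, so after position 31.
NheI sites (GCTAGC) start at positions 112, 162.
NheI cuts after the first base of each site, so after positions 112, 162.
Combined cut positions: 31, 112, 162.
Circular molecule, 3 cuts → 3 fragments:
  32–112 → 81 bp
  113–162 → 50 bp
  163–229 then 1–31 → 67 + 31 = 98 bp
Sorted largest to smallest: 98, 81, 50 bp.

98, 81, 50 bp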